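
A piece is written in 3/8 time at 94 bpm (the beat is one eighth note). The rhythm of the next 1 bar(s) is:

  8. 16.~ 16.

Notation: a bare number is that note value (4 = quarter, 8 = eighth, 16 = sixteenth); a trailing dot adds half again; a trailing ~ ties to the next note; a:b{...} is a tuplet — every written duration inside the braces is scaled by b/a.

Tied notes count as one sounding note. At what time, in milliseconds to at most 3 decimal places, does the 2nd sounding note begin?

note 2 onset = 3/2b = 957.447ms

1. 0.0ms @ 0 + 957.447ms (3/2)
2. 957.447ms @ 3/2 + 957.447ms (3/2)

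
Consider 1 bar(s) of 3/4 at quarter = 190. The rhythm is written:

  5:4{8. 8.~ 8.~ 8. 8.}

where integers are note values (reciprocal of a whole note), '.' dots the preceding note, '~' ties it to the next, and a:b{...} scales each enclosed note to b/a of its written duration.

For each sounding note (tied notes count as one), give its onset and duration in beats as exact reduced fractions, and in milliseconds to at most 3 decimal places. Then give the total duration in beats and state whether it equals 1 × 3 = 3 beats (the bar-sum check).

1) 0.0ms=0b +189.474ms=3/5b
2) 189.474ms=3/5b +568.421ms=9/5b
3) 757.895ms=12/5b +189.474ms=3/5b
Σ=3b of 3 (190bpm 3/4) — PASS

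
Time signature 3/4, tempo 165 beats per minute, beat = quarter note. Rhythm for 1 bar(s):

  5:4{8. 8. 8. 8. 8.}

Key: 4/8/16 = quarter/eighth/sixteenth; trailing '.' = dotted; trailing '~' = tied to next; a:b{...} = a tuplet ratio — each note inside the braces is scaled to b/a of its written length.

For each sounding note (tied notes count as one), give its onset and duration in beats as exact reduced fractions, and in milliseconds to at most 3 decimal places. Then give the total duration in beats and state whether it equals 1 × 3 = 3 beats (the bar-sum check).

1) 0.0ms=0b +218.182ms=3/5b
2) 218.182ms=3/5b +218.182ms=3/5b
3) 436.364ms=6/5b +218.182ms=3/5b
4) 654.545ms=9/5b +218.182ms=3/5b
5) 872.727ms=12/5b +218.182ms=3/5b
Σ=3b of 3 (165bpm 3/4) — PASS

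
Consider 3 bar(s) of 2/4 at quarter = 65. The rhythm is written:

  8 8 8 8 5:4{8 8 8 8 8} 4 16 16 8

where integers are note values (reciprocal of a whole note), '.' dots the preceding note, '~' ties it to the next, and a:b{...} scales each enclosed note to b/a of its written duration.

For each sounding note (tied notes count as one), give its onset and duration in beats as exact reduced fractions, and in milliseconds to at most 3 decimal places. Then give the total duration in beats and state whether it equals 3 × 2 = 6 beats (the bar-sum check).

1) 0.0ms=0b +461.538ms=1/2b
2) 461.538ms=1/2b +461.538ms=1/2b
3) 923.077ms=1b +461.538ms=1/2b
4) 1384.615ms=3/2b +461.538ms=1/2b
5) 1846.154ms=2b +369.231ms=2/5b
6) 2215.385ms=12/5b +369.231ms=2/5b
7) 2584.615ms=14/5b +369.231ms=2/5b
8) 2953.846ms=16/5b +369.231ms=2/5b
9) 3323.077ms=18/5b +369.231ms=2/5b
10) 3692.308ms=4b +923.077ms=1b
11) 4615.385ms=5b +230.769ms=1/4b
12) 4846.154ms=21/4b +230.769ms=1/4b
13) 5076.923ms=11/2b +461.538ms=1/2b
Σ=6b of 6 (65bpm 2/4) — PASS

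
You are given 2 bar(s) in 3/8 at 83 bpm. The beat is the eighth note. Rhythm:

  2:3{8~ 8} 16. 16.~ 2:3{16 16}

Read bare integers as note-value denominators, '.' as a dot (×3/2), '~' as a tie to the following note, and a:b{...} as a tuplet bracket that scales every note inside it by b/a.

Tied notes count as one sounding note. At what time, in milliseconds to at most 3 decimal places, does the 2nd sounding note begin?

note 2 onset = 3b = 2168.675ms

1. 0.0ms @ 0 + 2168.675ms (3)
2. 2168.675ms @ 3 + 542.169ms (3/4)
3. 2710.843ms @ 15/4 + 1084.337ms (3/2)
4. 3795.181ms @ 21/4 + 542.169ms (3/4)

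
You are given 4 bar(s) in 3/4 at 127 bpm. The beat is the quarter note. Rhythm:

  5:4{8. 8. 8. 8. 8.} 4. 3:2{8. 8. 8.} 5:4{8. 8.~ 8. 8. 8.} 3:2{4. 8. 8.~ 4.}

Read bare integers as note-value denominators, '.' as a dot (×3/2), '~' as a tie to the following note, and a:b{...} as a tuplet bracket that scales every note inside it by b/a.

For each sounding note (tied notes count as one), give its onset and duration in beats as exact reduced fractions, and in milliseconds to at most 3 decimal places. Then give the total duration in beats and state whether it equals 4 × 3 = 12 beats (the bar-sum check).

1) 0.0ms=0b +283.465ms=3/5b
2) 283.465ms=3/5b +283.465ms=3/5b
3) 566.929ms=6/5b +283.465ms=3/5b
4) 850.394ms=9/5b +283.465ms=3/5b
5) 1133.858ms=12/5b +283.465ms=3/5b
6) 1417.323ms=3b +708.661ms=3/2b
7) 2125.984ms=9/2b +236.22ms=1/2b
8) 2362.205ms=5b +236.22ms=1/2b
9) 2598.425ms=11/2b +236.22ms=1/2b
10) 2834.646ms=6b +283.465ms=3/5b
11) 3118.11ms=33/5b +566.929ms=6/5b
12) 3685.039ms=39/5b +283.465ms=3/5b
13) 3968.504ms=42/5b +283.465ms=3/5b
14) 4251.969ms=9b +472.441ms=1b
15) 4724.409ms=10b +236.22ms=1/2b
16) 4960.63ms=21/2b +708.661ms=3/2b
Σ=12b of 12 (127bpm 3/4) — PASS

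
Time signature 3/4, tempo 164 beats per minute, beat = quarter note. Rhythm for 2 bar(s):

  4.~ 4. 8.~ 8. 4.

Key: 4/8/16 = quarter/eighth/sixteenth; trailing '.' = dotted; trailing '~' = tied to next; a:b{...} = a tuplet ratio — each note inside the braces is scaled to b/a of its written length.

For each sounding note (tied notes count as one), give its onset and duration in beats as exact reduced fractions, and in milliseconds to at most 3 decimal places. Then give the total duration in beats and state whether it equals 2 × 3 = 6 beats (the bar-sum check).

1) 0.0ms=0b +1097.561ms=3b
2) 1097.561ms=3b +548.78ms=3/2b
3) 1646.341ms=9/2b +548.78ms=3/2b
Σ=6b of 6 (164bpm 3/4) — PASS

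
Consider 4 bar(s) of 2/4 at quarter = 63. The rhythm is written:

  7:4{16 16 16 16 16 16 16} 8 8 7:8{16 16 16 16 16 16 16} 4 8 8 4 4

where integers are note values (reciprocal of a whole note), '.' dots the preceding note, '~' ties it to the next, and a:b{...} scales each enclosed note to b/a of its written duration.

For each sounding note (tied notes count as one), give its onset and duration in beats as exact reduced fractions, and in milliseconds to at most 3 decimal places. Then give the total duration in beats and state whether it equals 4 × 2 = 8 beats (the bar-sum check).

1) 0.0ms=0b +136.054ms=1/7b
2) 136.054ms=1/7b +136.054ms=1/7b
3) 272.109ms=2/7b +136.054ms=1/7b
4) 408.163ms=3/7b +136.054ms=1/7b
5) 544.218ms=4/7b +136.054ms=1/7b
6) 680.272ms=5/7b +136.054ms=1/7b
7) 816.327ms=6/7b +136.054ms=1/7b
8) 952.381ms=1b +476.19ms=1/2b
9) 1428.571ms=3/2b +476.19ms=1/2b
10) 1904.762ms=2b +272.109ms=2/7b
11) 2176.871ms=16/7b +272.109ms=2/7b
12) 2448.98ms=18/7b +272.109ms=2/7b
13) 2721.088ms=20/7b +272.109ms=2/7b
14) 2993.197ms=22/7b +272.109ms=2/7b
15) 3265.306ms=24/7b +272.109ms=2/7b
16) 3537.415ms=26/7b +272.109ms=2/7b
17) 3809.524ms=4b +952.381ms=1b
18) 4761.905ms=5b +476.19ms=1/2b
19) 5238.095ms=11/2b +476.19ms=1/2b
20) 5714.286ms=6b +952.381ms=1b
21) 6666.667ms=7b +952.381ms=1b
Σ=8b of 8 (63bpm 2/4) — PASS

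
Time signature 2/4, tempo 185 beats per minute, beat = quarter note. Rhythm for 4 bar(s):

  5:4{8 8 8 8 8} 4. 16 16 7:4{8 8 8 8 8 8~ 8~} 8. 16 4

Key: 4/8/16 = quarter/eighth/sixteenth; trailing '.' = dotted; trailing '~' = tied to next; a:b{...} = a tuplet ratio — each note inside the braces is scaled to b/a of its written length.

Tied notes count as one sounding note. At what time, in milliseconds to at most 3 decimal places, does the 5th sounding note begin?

1. 0.0ms @ 0 + 129.73ms (2/5)
2. 129.73ms @ 2/5 + 129.73ms (2/5)
3. 259.459ms @ 4/5 + 129.73ms (2/5)
4. 389.189ms @ 6/5 + 129.73ms (2/5)
5. 518.919ms @ 8/5 + 129.73ms (2/5)
6. 648.649ms @ 2 + 486.486ms (3/2)
7. 1135.135ms @ 7/2 + 81.081ms (1/4)
8. 1216.216ms @ 15/4 + 81.081ms (1/4)
9. 1297.297ms @ 4 + 92.664ms (2/7)
10. 1389.961ms @ 30/7 + 92.664ms (2/7)
11. 1482.625ms @ 32/7 + 92.664ms (2/7)
12. 1575.29ms @ 34/7 + 92.664ms (2/7)
13. 1667.954ms @ 36/7 + 92.664ms (2/7)
14. 1760.618ms @ 38/7 + 428.571ms (37/28)
15. 2189.189ms @ 27/4 + 81.081ms (1/4)
16. 2270.27ms @ 7 + 324.324ms (1)

note 5 onset = 8/5b = 518.919ms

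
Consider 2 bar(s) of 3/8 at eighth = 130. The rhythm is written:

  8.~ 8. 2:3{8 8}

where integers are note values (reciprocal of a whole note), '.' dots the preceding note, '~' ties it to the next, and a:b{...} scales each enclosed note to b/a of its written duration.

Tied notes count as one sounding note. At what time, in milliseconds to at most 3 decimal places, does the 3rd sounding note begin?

note 3 onset = 9/2b = 2076.923ms

1. 0.0ms @ 0 + 1384.615ms (3)
2. 1384.615ms @ 3 + 692.308ms (3/2)
3. 2076.923ms @ 9/2 + 692.308ms (3/2)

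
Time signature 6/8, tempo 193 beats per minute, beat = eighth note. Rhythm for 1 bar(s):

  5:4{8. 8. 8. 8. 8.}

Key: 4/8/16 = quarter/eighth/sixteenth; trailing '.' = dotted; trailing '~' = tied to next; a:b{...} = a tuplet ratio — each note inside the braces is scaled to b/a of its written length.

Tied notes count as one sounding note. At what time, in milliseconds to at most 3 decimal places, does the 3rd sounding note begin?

note 3 onset = 12/5b = 746.114ms

1. 0.0ms @ 0 + 373.057ms (6/5)
2. 373.057ms @ 6/5 + 373.057ms (6/5)
3. 746.114ms @ 12/5 + 373.057ms (6/5)
4. 1119.171ms @ 18/5 + 373.057ms (6/5)
5. 1492.228ms @ 24/5 + 373.057ms (6/5)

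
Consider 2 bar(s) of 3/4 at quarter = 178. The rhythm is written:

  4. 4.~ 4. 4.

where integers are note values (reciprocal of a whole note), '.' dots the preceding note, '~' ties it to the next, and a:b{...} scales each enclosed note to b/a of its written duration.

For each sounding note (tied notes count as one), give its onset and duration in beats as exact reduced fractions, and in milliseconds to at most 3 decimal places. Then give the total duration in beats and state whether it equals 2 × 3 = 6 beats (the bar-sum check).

1) 0.0ms=0b +505.618ms=3/2b
2) 505.618ms=3/2b +1011.236ms=3b
3) 1516.854ms=9/2b +505.618ms=3/2b
Σ=6b of 6 (178bpm 3/4) — PASS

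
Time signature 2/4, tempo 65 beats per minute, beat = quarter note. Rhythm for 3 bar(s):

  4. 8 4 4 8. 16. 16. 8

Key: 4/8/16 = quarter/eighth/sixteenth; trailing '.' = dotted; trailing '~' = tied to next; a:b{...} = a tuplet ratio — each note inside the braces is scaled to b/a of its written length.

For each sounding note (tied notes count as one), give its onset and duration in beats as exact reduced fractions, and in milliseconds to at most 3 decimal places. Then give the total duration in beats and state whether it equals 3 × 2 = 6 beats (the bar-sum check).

1) 0.0ms=0b +1384.615ms=3/2b
2) 1384.615ms=3/2b +461.538ms=1/2b
3) 1846.154ms=2b +923.077ms=1b
4) 2769.231ms=3b +923.077ms=1b
5) 3692.308ms=4b +692.308ms=3/4b
6) 4384.615ms=19/4b +346.154ms=3/8b
7) 4730.769ms=41/8b +346.154ms=3/8b
8) 5076.923ms=11/2b +461.538ms=1/2b
Σ=6b of 6 (65bpm 2/4) — PASS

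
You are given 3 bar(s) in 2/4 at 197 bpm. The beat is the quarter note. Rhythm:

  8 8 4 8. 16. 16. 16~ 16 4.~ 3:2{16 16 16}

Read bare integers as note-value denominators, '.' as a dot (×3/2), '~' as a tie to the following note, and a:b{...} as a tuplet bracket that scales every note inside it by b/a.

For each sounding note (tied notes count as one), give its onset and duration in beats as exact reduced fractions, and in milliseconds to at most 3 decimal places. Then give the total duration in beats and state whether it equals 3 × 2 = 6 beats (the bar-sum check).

1) 0.0ms=0b +152.284ms=1/2b
2) 152.284ms=1/2b +152.284ms=1/2b
3) 304.569ms=1b +304.569ms=1b
4) 609.137ms=2b +228.426ms=3/4b
5) 837.563ms=11/4b +114.213ms=3/8b
6) 951.777ms=25/8b +114.213ms=3/8b
7) 1065.99ms=7/2b +152.284ms=1/2b
8) 1218.274ms=4b +507.614ms=5/3b
9) 1725.888ms=17/3b +50.761ms=1/6b
10) 1776.65ms=35/6b +50.761ms=1/6b
Σ=6b of 6 (197bpm 2/4) — PASS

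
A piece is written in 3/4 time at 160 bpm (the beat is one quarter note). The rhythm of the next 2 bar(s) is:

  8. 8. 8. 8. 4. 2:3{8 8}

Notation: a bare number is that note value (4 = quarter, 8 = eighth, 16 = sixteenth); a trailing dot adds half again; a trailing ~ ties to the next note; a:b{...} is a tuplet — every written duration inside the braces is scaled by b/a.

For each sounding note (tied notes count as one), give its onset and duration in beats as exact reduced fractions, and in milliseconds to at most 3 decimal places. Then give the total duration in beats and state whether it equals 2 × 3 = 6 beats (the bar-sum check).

1) 0.0ms=0b +281.25ms=3/4b
2) 281.25ms=3/4b +281.25ms=3/4b
3) 562.5ms=3/2b +281.25ms=3/4b
4) 843.75ms=9/4b +281.25ms=3/4b
5) 1125.0ms=3b +562.5ms=3/2b
6) 1687.5ms=9/2b +281.25ms=3/4b
7) 1968.75ms=21/4b +281.25ms=3/4b
Σ=6b of 6 (160bpm 3/4) — PASS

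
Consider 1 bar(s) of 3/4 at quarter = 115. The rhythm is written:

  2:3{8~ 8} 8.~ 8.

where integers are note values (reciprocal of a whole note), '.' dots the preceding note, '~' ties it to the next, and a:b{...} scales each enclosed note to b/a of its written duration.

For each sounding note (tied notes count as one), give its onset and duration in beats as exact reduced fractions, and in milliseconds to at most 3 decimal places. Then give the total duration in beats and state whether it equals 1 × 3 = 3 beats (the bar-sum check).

1) 0.0ms=0b +782.609ms=3/2b
2) 782.609ms=3/2b +782.609ms=3/2b
Σ=3b of 3 (115bpm 3/4) — PASS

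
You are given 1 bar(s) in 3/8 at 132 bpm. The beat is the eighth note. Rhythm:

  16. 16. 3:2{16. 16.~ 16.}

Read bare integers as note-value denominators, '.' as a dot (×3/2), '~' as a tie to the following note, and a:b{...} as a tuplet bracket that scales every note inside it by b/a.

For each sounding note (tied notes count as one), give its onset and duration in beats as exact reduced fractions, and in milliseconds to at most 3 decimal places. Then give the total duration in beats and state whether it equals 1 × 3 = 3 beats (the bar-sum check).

1) 0.0ms=0b +340.909ms=3/4b
2) 340.909ms=3/4b +340.909ms=3/4b
3) 681.818ms=3/2b +227.273ms=1/2b
4) 909.091ms=2b +454.545ms=1b
Σ=3b of 3 (132bpm 3/8) — PASS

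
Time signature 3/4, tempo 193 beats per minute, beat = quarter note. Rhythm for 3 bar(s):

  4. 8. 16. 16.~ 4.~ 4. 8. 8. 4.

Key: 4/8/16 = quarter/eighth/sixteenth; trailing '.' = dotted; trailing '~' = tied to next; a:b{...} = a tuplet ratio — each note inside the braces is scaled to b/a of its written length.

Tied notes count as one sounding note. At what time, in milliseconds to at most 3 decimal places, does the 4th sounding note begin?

1. 0.0ms @ 0 + 466.321ms (3/2)
2. 466.321ms @ 3/2 + 233.161ms (3/4)
3. 699.482ms @ 9/4 + 116.58ms (3/8)
4. 816.062ms @ 21/8 + 1049.223ms (27/8)
5. 1865.285ms @ 6 + 233.161ms (3/4)
6. 2098.446ms @ 27/4 + 233.161ms (3/4)
7. 2331.606ms @ 15/2 + 466.321ms (3/2)

note 4 onset = 21/8b = 816.062ms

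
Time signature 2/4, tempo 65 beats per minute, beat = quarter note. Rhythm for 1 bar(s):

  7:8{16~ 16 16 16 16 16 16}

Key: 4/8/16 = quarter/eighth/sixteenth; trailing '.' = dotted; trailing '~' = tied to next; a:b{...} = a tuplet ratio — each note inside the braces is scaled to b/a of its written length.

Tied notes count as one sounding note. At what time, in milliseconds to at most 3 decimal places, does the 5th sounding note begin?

1. 0.0ms @ 0 + 527.473ms (4/7)
2. 527.473ms @ 4/7 + 263.736ms (2/7)
3. 791.209ms @ 6/7 + 263.736ms (2/7)
4. 1054.945ms @ 8/7 + 263.736ms (2/7)
5. 1318.681ms @ 10/7 + 263.736ms (2/7)
6. 1582.418ms @ 12/7 + 263.736ms (2/7)

note 5 onset = 10/7b = 1318.681ms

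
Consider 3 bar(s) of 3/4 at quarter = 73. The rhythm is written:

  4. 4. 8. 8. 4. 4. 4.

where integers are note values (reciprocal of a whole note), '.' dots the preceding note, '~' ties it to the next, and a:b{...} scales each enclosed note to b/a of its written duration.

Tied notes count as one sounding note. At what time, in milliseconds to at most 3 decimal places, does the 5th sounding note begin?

note 5 onset = 9/2b = 3698.63ms

1. 0.0ms @ 0 + 1232.877ms (3/2)
2. 1232.877ms @ 3/2 + 1232.877ms (3/2)
3. 2465.753ms @ 3 + 616.438ms (3/4)
4. 3082.192ms @ 15/4 + 616.438ms (3/4)
5. 3698.63ms @ 9/2 + 1232.877ms (3/2)
6. 4931.507ms @ 6 + 1232.877ms (3/2)
7. 6164.384ms @ 15/2 + 1232.877ms (3/2)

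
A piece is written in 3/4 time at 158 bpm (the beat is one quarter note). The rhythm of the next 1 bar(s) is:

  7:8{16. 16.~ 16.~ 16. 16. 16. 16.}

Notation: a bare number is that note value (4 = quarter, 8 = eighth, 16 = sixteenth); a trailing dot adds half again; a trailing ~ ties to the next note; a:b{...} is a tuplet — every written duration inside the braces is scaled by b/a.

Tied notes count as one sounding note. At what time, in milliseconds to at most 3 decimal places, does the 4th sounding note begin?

1. 0.0ms @ 0 + 162.749ms (3/7)
2. 162.749ms @ 3/7 + 488.246ms (9/7)
3. 650.995ms @ 12/7 + 162.749ms (3/7)
4. 813.743ms @ 15/7 + 162.749ms (3/7)
5. 976.492ms @ 18/7 + 162.749ms (3/7)

note 4 onset = 15/7b = 813.743ms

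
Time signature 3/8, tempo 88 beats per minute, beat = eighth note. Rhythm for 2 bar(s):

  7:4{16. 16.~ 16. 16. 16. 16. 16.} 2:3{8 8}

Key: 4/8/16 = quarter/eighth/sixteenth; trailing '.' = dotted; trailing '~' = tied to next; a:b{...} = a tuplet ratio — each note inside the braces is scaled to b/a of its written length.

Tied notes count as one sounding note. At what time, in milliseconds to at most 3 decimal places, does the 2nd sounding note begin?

note 2 onset = 3/7b = 292.208ms

1. 0.0ms @ 0 + 292.208ms (3/7)
2. 292.208ms @ 3/7 + 584.416ms (6/7)
3. 876.623ms @ 9/7 + 292.208ms (3/7)
4. 1168.831ms @ 12/7 + 292.208ms (3/7)
5. 1461.039ms @ 15/7 + 292.208ms (3/7)
6. 1753.247ms @ 18/7 + 292.208ms (3/7)
7. 2045.455ms @ 3 + 1022.727ms (3/2)
8. 3068.182ms @ 9/2 + 1022.727ms (3/2)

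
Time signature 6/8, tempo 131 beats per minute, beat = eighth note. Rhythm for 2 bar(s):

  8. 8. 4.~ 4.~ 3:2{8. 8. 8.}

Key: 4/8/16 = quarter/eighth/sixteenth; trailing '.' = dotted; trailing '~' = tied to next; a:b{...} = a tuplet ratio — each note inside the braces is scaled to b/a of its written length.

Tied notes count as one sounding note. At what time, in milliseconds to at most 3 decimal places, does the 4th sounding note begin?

1. 0.0ms @ 0 + 687.023ms (3/2)
2. 687.023ms @ 3/2 + 687.023ms (3/2)
3. 1374.046ms @ 3 + 3206.107ms (7)
4. 4580.153ms @ 10 + 458.015ms (1)
5. 5038.168ms @ 11 + 458.015ms (1)

note 4 onset = 10b = 4580.153ms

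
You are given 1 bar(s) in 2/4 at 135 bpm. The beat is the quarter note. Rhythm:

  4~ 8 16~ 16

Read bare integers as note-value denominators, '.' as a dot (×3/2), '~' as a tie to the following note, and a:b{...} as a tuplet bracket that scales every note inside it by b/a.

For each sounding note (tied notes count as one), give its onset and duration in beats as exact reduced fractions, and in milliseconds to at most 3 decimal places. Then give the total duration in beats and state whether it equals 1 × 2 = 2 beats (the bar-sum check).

1) 0.0ms=0b +666.667ms=3/2b
2) 666.667ms=3/2b +222.222ms=1/2b
Σ=2b of 2 (135bpm 2/4) — PASS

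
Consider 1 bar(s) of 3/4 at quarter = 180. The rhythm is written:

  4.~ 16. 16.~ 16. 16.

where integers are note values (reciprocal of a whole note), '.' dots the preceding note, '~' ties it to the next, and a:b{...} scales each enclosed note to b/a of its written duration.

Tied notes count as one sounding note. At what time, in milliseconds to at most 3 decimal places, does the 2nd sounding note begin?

1. 0.0ms @ 0 + 625.0ms (15/8)
2. 625.0ms @ 15/8 + 250.0ms (3/4)
3. 875.0ms @ 21/8 + 125.0ms (3/8)

note 2 onset = 15/8b = 625.0ms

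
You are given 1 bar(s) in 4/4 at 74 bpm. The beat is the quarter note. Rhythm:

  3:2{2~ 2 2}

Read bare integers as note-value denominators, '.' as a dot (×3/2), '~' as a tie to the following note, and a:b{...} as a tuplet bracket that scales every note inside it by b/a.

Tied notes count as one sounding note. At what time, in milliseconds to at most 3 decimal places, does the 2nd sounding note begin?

note 2 onset = 8/3b = 2162.162ms

1. 0.0ms @ 0 + 2162.162ms (8/3)
2. 2162.162ms @ 8/3 + 1081.081ms (4/3)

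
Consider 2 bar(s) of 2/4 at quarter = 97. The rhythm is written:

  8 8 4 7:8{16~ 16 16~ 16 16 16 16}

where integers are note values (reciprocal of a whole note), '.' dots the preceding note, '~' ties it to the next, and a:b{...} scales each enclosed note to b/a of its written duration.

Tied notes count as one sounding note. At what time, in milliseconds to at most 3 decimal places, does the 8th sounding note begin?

note 8 onset = 26/7b = 2297.496ms

1. 0.0ms @ 0 + 309.278ms (1/2)
2. 309.278ms @ 1/2 + 309.278ms (1/2)
3. 618.557ms @ 1 + 618.557ms (1)
4. 1237.113ms @ 2 + 353.461ms (4/7)
5. 1590.574ms @ 18/7 + 353.461ms (4/7)
6. 1944.035ms @ 22/7 + 176.73ms (2/7)
7. 2120.766ms @ 24/7 + 176.73ms (2/7)
8. 2297.496ms @ 26/7 + 176.73ms (2/7)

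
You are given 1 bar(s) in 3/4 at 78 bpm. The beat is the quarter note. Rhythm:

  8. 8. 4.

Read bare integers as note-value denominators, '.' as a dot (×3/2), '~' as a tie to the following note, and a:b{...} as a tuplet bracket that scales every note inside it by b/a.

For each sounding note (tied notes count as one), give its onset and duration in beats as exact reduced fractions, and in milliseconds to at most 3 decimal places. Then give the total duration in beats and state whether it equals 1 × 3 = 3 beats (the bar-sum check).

1) 0.0ms=0b +576.923ms=3/4b
2) 576.923ms=3/4b +576.923ms=3/4b
3) 1153.846ms=3/2b +1153.846ms=3/2b
Σ=3b of 3 (78bpm 3/4) — PASS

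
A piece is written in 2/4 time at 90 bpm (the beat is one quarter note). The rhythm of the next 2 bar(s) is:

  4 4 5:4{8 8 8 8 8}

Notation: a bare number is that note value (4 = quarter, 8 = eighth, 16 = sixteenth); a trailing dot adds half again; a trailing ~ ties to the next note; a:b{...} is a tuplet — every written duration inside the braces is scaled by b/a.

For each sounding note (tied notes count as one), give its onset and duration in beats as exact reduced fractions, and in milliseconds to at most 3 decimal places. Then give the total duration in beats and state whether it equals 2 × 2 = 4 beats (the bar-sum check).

1) 0.0ms=0b +666.667ms=1b
2) 666.667ms=1b +666.667ms=1b
3) 1333.333ms=2b +266.667ms=2/5b
4) 1600.0ms=12/5b +266.667ms=2/5b
5) 1866.667ms=14/5b +266.667ms=2/5b
6) 2133.333ms=16/5b +266.667ms=2/5b
7) 2400.0ms=18/5b +266.667ms=2/5b
Σ=4b of 4 (90bpm 2/4) — PASS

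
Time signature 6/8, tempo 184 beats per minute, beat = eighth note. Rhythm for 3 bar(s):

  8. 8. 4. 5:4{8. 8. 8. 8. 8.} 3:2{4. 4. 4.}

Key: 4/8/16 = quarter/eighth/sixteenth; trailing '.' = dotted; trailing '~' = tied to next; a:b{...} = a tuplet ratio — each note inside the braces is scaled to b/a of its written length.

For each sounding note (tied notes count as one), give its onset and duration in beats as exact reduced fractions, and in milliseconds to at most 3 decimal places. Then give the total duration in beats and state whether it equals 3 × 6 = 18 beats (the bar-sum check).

1) 0.0ms=0b +489.13ms=3/2b
2) 489.13ms=3/2b +489.13ms=3/2b
3) 978.261ms=3b +978.261ms=3b
4) 1956.522ms=6b +391.304ms=6/5b
5) 2347.826ms=36/5b +391.304ms=6/5b
6) 2739.13ms=42/5b +391.304ms=6/5b
7) 3130.435ms=48/5b +391.304ms=6/5b
8) 3521.739ms=54/5b +391.304ms=6/5b
9) 3913.043ms=12b +652.174ms=2b
10) 4565.217ms=14b +652.174ms=2b
11) 5217.391ms=16b +652.174ms=2b
Σ=18b of 18 (184bpm 6/8) — PASS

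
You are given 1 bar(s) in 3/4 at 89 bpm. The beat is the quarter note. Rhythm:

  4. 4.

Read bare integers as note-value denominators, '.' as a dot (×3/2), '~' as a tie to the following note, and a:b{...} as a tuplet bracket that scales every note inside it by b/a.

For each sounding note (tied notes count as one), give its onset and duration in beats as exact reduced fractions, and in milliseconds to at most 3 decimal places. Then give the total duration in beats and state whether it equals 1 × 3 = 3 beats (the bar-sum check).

1) 0.0ms=0b +1011.236ms=3/2b
2) 1011.236ms=3/2b +1011.236ms=3/2b
Σ=3b of 3 (89bpm 3/4) — PASS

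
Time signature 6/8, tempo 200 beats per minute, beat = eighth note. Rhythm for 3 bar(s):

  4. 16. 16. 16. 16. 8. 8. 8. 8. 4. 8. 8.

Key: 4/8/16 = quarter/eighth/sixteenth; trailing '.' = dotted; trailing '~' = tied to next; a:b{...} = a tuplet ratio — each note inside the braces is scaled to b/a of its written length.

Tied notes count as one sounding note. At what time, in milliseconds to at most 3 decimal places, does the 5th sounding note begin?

1. 0.0ms @ 0 + 900.0ms (3)
2. 900.0ms @ 3 + 225.0ms (3/4)
3. 1125.0ms @ 15/4 + 225.0ms (3/4)
4. 1350.0ms @ 9/2 + 225.0ms (3/4)
5. 1575.0ms @ 21/4 + 225.0ms (3/4)
6. 1800.0ms @ 6 + 450.0ms (3/2)
7. 2250.0ms @ 15/2 + 450.0ms (3/2)
8. 2700.0ms @ 9 + 450.0ms (3/2)
9. 3150.0ms @ 21/2 + 450.0ms (3/2)
10. 3600.0ms @ 12 + 900.0ms (3)
11. 4500.0ms @ 15 + 450.0ms (3/2)
12. 4950.0ms @ 33/2 + 450.0ms (3/2)

note 5 onset = 21/4b = 1575.0ms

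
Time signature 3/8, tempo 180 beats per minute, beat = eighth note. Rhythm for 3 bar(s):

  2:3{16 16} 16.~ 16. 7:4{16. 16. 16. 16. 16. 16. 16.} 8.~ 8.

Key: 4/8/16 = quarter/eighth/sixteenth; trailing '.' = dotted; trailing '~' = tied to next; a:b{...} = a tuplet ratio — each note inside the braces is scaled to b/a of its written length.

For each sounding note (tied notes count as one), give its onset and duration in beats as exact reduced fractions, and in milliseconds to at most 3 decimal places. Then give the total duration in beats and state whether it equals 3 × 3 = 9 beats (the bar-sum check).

1) 0.0ms=0b +250.0ms=3/4b
2) 250.0ms=3/4b +250.0ms=3/4b
3) 500.0ms=3/2b +500.0ms=3/2b
4) 1000.0ms=3b +142.857ms=3/7b
5) 1142.857ms=24/7b +142.857ms=3/7b
6) 1285.714ms=27/7b +142.857ms=3/7b
7) 1428.571ms=30/7b +142.857ms=3/7b
8) 1571.429ms=33/7b +142.857ms=3/7b
9) 1714.286ms=36/7b +142.857ms=3/7b
10) 1857.143ms=39/7b +142.857ms=3/7b
11) 2000.0ms=6b +1000.0ms=3b
Σ=9b of 9 (180bpm 3/8) — PASS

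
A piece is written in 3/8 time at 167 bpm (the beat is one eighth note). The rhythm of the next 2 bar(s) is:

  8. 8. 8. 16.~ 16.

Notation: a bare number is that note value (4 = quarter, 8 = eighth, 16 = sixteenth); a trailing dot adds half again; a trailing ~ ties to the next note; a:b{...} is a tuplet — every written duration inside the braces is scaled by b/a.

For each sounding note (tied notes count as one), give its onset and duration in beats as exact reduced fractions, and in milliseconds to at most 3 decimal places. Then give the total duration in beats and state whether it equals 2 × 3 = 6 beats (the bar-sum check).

1) 0.0ms=0b +538.922ms=3/2b
2) 538.922ms=3/2b +538.922ms=3/2b
3) 1077.844ms=3b +538.922ms=3/2b
4) 1616.766ms=9/2b +538.922ms=3/2b
Σ=6b of 6 (167bpm 3/8) — PASS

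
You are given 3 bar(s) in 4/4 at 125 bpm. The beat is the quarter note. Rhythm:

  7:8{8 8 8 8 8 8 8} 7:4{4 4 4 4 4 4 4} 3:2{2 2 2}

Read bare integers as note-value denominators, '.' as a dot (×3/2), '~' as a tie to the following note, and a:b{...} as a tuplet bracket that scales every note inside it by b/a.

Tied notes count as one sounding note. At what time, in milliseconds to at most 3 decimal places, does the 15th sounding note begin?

note 15 onset = 8b = 3840.0ms

1. 0.0ms @ 0 + 274.286ms (4/7)
2. 274.286ms @ 4/7 + 274.286ms (4/7)
3. 548.571ms @ 8/7 + 274.286ms (4/7)
4. 822.857ms @ 12/7 + 274.286ms (4/7)
5. 1097.143ms @ 16/7 + 274.286ms (4/7)
6. 1371.429ms @ 20/7 + 274.286ms (4/7)
7. 1645.714ms @ 24/7 + 274.286ms (4/7)
8. 1920.0ms @ 4 + 274.286ms (4/7)
9. 2194.286ms @ 32/7 + 274.286ms (4/7)
10. 2468.571ms @ 36/7 + 274.286ms (4/7)
11. 2742.857ms @ 40/7 + 274.286ms (4/7)
12. 3017.143ms @ 44/7 + 274.286ms (4/7)
13. 3291.429ms @ 48/7 + 274.286ms (4/7)
14. 3565.714ms @ 52/7 + 274.286ms (4/7)
15. 3840.0ms @ 8 + 640.0ms (4/3)
16. 4480.0ms @ 28/3 + 640.0ms (4/3)
17. 5120.0ms @ 32/3 + 640.0ms (4/3)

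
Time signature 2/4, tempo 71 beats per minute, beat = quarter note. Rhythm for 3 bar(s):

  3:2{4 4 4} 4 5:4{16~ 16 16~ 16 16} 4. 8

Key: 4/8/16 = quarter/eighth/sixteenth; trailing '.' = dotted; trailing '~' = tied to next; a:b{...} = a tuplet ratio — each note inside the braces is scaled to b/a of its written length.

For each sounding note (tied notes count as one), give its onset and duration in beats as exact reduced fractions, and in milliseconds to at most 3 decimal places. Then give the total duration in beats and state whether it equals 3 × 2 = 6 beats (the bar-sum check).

1) 0.0ms=0b +563.38ms=2/3b
2) 563.38ms=2/3b +563.38ms=2/3b
3) 1126.761ms=4/3b +563.38ms=2/3b
4) 1690.141ms=2b +845.07ms=1b
5) 2535.211ms=3b +338.028ms=2/5b
6) 2873.239ms=17/5b +338.028ms=2/5b
7) 3211.268ms=19/5b +169.014ms=1/5b
8) 3380.282ms=4b +1267.606ms=3/2b
9) 4647.887ms=11/2b +422.535ms=1/2b
Σ=6b of 6 (71bpm 2/4) — PASS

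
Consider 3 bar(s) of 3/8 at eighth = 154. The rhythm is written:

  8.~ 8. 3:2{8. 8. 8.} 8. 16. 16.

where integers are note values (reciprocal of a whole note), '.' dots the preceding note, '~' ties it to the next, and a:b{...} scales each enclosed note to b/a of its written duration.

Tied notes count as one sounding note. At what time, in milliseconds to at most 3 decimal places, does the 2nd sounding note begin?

note 2 onset = 3b = 1168.831ms

1. 0.0ms @ 0 + 1168.831ms (3)
2. 1168.831ms @ 3 + 389.61ms (1)
3. 1558.442ms @ 4 + 389.61ms (1)
4. 1948.052ms @ 5 + 389.61ms (1)
5. 2337.662ms @ 6 + 584.416ms (3/2)
6. 2922.078ms @ 15/2 + 292.208ms (3/4)
7. 3214.286ms @ 33/4 + 292.208ms (3/4)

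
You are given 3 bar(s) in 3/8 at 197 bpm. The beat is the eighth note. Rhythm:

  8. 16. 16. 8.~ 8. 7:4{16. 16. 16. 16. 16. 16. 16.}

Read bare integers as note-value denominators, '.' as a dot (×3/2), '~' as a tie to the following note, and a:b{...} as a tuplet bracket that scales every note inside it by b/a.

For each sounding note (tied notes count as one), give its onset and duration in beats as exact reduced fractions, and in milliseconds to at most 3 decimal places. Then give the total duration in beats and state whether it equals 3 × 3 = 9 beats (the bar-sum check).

1) 0.0ms=0b +456.853ms=3/2b
2) 456.853ms=3/2b +228.426ms=3/4b
3) 685.279ms=9/4b +228.426ms=3/4b
4) 913.706ms=3b +913.706ms=3b
5) 1827.411ms=6b +130.529ms=3/7b
6) 1957.941ms=45/7b +130.529ms=3/7b
7) 2088.47ms=48/7b +130.529ms=3/7b
8) 2218.999ms=51/7b +130.529ms=3/7b
9) 2349.529ms=54/7b +130.529ms=3/7b
10) 2480.058ms=57/7b +130.529ms=3/7b
11) 2610.587ms=60/7b +130.529ms=3/7b
Σ=9b of 9 (197bpm 3/8) — PASS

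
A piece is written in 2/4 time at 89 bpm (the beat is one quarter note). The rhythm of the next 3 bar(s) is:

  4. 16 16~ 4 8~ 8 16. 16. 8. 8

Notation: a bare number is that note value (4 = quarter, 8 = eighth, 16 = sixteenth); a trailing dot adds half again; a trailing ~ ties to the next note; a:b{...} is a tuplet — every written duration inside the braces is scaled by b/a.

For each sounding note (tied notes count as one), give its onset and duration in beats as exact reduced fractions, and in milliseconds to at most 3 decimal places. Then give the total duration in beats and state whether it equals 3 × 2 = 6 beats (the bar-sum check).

1) 0.0ms=0b +1011.236ms=3/2b
2) 1011.236ms=3/2b +168.539ms=1/4b
3) 1179.775ms=7/4b +842.697ms=5/4b
4) 2022.472ms=3b +674.157ms=1b
5) 2696.629ms=4b +252.809ms=3/8b
6) 2949.438ms=35/8b +252.809ms=3/8b
7) 3202.247ms=19/4b +505.618ms=3/4b
8) 3707.865ms=11/2b +337.079ms=1/2b
Σ=6b of 6 (89bpm 2/4) — PASS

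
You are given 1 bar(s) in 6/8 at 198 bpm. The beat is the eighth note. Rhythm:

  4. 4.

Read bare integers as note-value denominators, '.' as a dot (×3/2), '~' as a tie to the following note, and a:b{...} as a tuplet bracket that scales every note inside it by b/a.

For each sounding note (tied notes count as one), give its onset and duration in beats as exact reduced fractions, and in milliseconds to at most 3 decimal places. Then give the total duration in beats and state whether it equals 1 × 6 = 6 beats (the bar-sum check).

1) 0.0ms=0b +909.091ms=3b
2) 909.091ms=3b +909.091ms=3b
Σ=6b of 6 (198bpm 6/8) — PASS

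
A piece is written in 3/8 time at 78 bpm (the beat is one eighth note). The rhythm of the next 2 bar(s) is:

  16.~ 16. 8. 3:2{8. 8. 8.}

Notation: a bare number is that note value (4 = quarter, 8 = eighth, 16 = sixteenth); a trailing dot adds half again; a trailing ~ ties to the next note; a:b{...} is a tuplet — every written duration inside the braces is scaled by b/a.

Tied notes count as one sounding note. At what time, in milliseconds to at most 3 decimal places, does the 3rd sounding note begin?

note 3 onset = 3b = 2307.692ms

1. 0.0ms @ 0 + 1153.846ms (3/2)
2. 1153.846ms @ 3/2 + 1153.846ms (3/2)
3. 2307.692ms @ 3 + 769.231ms (1)
4. 3076.923ms @ 4 + 769.231ms (1)
5. 3846.154ms @ 5 + 769.231ms (1)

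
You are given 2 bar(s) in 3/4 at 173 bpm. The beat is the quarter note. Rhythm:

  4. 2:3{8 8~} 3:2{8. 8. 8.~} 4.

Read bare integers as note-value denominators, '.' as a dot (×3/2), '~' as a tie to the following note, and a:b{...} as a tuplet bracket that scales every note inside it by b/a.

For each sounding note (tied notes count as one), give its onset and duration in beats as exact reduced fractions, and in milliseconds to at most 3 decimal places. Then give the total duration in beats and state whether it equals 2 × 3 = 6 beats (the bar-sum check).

1) 0.0ms=0b +520.231ms=3/2b
2) 520.231ms=3/2b +260.116ms=3/4b
3) 780.347ms=9/4b +433.526ms=5/4b
4) 1213.873ms=7/2b +173.41ms=1/2b
5) 1387.283ms=4b +693.642ms=2b
Σ=6b of 6 (173bpm 3/4) — PASS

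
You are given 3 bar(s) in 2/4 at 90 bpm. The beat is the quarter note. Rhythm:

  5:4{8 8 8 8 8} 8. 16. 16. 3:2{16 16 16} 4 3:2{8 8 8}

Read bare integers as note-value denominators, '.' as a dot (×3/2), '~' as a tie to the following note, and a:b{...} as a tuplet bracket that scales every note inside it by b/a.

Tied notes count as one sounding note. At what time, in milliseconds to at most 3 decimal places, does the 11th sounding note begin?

1. 0.0ms @ 0 + 266.667ms (2/5)
2. 266.667ms @ 2/5 + 266.667ms (2/5)
3. 533.333ms @ 4/5 + 266.667ms (2/5)
4. 800.0ms @ 6/5 + 266.667ms (2/5)
5. 1066.667ms @ 8/5 + 266.667ms (2/5)
6. 1333.333ms @ 2 + 500.0ms (3/4)
7. 1833.333ms @ 11/4 + 250.0ms (3/8)
8. 2083.333ms @ 25/8 + 250.0ms (3/8)
9. 2333.333ms @ 7/2 + 111.111ms (1/6)
10. 2444.444ms @ 11/3 + 111.111ms (1/6)
11. 2555.556ms @ 23/6 + 111.111ms (1/6)
12. 2666.667ms @ 4 + 666.667ms (1)
13. 3333.333ms @ 5 + 222.222ms (1/3)
14. 3555.556ms @ 16/3 + 222.222ms (1/3)
15. 3777.778ms @ 17/3 + 222.222ms (1/3)

note 11 onset = 23/6b = 2555.556ms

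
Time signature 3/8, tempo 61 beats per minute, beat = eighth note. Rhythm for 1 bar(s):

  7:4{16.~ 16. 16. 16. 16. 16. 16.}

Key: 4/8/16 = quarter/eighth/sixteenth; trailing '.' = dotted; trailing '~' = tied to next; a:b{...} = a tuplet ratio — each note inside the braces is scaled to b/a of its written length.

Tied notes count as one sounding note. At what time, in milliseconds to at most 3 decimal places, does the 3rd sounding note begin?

note 3 onset = 9/7b = 1264.637ms

1. 0.0ms @ 0 + 843.091ms (6/7)
2. 843.091ms @ 6/7 + 421.546ms (3/7)
3. 1264.637ms @ 9/7 + 421.546ms (3/7)
4. 1686.183ms @ 12/7 + 421.546ms (3/7)
5. 2107.728ms @ 15/7 + 421.546ms (3/7)
6. 2529.274ms @ 18/7 + 421.546ms (3/7)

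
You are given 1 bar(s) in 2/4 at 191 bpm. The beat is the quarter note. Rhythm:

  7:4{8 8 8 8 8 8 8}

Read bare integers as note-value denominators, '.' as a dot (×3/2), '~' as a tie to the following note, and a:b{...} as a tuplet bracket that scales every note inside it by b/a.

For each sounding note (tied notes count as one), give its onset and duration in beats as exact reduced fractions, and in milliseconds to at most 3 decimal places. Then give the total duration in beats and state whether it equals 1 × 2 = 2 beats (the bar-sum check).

1) 0.0ms=0b +89.753ms=2/7b
2) 89.753ms=2/7b +89.753ms=2/7b
3) 179.506ms=4/7b +89.753ms=2/7b
4) 269.26ms=6/7b +89.753ms=2/7b
5) 359.013ms=8/7b +89.753ms=2/7b
6) 448.766ms=10/7b +89.753ms=2/7b
7) 538.519ms=12/7b +89.753ms=2/7b
Σ=2b of 2 (191bpm 2/4) — PASS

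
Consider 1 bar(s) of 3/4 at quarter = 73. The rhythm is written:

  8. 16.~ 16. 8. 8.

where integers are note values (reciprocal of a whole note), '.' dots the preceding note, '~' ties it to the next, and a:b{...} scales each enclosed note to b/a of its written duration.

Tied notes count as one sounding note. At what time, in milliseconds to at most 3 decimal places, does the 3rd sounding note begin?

note 3 onset = 3/2b = 1232.877ms

1. 0.0ms @ 0 + 616.438ms (3/4)
2. 616.438ms @ 3/4 + 616.438ms (3/4)
3. 1232.877ms @ 3/2 + 616.438ms (3/4)
4. 1849.315ms @ 9/4 + 616.438ms (3/4)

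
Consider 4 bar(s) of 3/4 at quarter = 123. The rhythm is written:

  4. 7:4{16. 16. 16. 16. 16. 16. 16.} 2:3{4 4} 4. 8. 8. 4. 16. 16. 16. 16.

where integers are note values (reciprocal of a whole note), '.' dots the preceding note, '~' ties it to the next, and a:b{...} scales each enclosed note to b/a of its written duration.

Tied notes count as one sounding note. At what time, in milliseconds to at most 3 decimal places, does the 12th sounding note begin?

note 12 onset = 15/2b = 3658.537ms

1. 0.0ms @ 0 + 731.707ms (3/2)
2. 731.707ms @ 3/2 + 104.53ms (3/14)
3. 836.237ms @ 12/7 + 104.53ms (3/14)
4. 940.767ms @ 27/14 + 104.53ms (3/14)
5. 1045.296ms @ 15/7 + 104.53ms (3/14)
6. 1149.826ms @ 33/14 + 104.53ms (3/14)
7. 1254.355ms @ 18/7 + 104.53ms (3/14)
8. 1358.885ms @ 39/14 + 104.53ms (3/14)
9. 1463.415ms @ 3 + 731.707ms (3/2)
10. 2195.122ms @ 9/2 + 731.707ms (3/2)
11. 2926.829ms @ 6 + 731.707ms (3/2)
12. 3658.537ms @ 15/2 + 365.854ms (3/4)
13. 4024.39ms @ 33/4 + 365.854ms (3/4)
14. 4390.244ms @ 9 + 731.707ms (3/2)
15. 5121.951ms @ 21/2 + 182.927ms (3/8)
16. 5304.878ms @ 87/8 + 182.927ms (3/8)
17. 5487.805ms @ 45/4 + 182.927ms (3/8)
18. 5670.732ms @ 93/8 + 182.927ms (3/8)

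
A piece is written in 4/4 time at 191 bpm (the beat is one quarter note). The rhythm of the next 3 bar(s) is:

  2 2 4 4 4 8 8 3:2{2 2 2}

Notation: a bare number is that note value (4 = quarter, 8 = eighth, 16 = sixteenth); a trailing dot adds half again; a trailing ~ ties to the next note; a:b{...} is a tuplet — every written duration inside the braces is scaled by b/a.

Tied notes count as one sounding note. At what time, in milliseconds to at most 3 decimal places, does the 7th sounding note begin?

1. 0.0ms @ 0 + 628.272ms (2)
2. 628.272ms @ 2 + 628.272ms (2)
3. 1256.545ms @ 4 + 314.136ms (1)
4. 1570.681ms @ 5 + 314.136ms (1)
5. 1884.817ms @ 6 + 314.136ms (1)
6. 2198.953ms @ 7 + 157.068ms (1/2)
7. 2356.021ms @ 15/2 + 157.068ms (1/2)
8. 2513.089ms @ 8 + 418.848ms (4/3)
9. 2931.937ms @ 28/3 + 418.848ms (4/3)
10. 3350.785ms @ 32/3 + 418.848ms (4/3)

note 7 onset = 15/2b = 2356.021ms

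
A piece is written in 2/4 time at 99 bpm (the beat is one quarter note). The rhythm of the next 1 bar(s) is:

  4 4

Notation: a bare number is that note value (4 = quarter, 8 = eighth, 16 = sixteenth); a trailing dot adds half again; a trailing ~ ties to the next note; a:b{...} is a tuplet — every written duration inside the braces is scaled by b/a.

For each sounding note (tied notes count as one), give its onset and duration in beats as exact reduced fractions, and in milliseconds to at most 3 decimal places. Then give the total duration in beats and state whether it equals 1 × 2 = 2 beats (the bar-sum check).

1) 0.0ms=0b +606.061ms=1b
2) 606.061ms=1b +606.061ms=1b
Σ=2b of 2 (99bpm 2/4) — PASS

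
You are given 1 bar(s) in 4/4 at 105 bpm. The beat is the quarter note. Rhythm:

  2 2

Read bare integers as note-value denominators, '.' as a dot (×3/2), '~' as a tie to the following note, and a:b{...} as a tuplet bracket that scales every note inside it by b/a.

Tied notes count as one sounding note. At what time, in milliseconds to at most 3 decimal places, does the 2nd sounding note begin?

note 2 onset = 2b = 1142.857ms

1. 0.0ms @ 0 + 1142.857ms (2)
2. 1142.857ms @ 2 + 1142.857ms (2)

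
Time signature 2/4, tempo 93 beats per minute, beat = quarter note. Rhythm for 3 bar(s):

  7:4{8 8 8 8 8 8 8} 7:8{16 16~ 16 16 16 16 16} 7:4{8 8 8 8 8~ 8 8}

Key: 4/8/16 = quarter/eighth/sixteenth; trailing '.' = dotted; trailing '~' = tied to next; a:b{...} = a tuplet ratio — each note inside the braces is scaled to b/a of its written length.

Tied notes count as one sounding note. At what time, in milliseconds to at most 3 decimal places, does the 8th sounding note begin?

1. 0.0ms @ 0 + 184.332ms (2/7)
2. 184.332ms @ 2/7 + 184.332ms (2/7)
3. 368.664ms @ 4/7 + 184.332ms (2/7)
4. 552.995ms @ 6/7 + 184.332ms (2/7)
5. 737.327ms @ 8/7 + 184.332ms (2/7)
6. 921.659ms @ 10/7 + 184.332ms (2/7)
7. 1105.991ms @ 12/7 + 184.332ms (2/7)
8. 1290.323ms @ 2 + 184.332ms (2/7)
9. 1474.654ms @ 16/7 + 368.664ms (4/7)
10. 1843.318ms @ 20/7 + 184.332ms (2/7)
11. 2027.65ms @ 22/7 + 184.332ms (2/7)
12. 2211.982ms @ 24/7 + 184.332ms (2/7)
13. 2396.313ms @ 26/7 + 184.332ms (2/7)
14. 2580.645ms @ 4 + 184.332ms (2/7)
15. 2764.977ms @ 30/7 + 184.332ms (2/7)
16. 2949.309ms @ 32/7 + 184.332ms (2/7)
17. 3133.641ms @ 34/7 + 184.332ms (2/7)
18. 3317.972ms @ 36/7 + 368.664ms (4/7)
19. 3686.636ms @ 40/7 + 184.332ms (2/7)

note 8 onset = 2b = 1290.323ms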